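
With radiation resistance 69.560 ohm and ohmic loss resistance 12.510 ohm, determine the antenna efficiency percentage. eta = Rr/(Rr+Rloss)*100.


eta = 69.560 / (69.560 + 12.510) * 100 = 84.76%

84.76%


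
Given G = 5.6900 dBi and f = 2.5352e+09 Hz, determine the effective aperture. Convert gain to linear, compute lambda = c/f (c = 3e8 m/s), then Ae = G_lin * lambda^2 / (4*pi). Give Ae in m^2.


lambda = c / f = 3.0000e+08 / 2.5352e+09 = 0.1183339 m
G_linear = 10^(5.6900/10) = 3.706807
Ae = G_linear * lambda^2 / (4*pi) = 3.706807 * 0.1183339^2 / (4*pi) = 4.131e-03 m^2

4.131e-03 m^2


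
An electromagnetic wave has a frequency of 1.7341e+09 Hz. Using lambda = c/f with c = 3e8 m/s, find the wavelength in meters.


lambda = c / f = 3.0000e+08 / 1.7341e+09 = 0.1730 m

0.1730 m


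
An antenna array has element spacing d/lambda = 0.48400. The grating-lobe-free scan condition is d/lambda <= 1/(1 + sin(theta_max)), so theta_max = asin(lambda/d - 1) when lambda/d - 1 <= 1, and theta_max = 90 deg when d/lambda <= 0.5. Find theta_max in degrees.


lambda/d - 1 = 1/0.48400 - 1 = 1.066116 >= 1
d/lambda <= 0.5, so the array can scan to endfire without grating lobes: theta_max = 90 deg

90 deg


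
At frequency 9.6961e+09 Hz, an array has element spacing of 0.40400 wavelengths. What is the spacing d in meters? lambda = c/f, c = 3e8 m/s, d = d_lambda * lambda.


lambda = c / f = 3.0000e+08 / 9.6961e+09 = 0.03094027 m
d = 0.40400 * 0.03094027 = 0.01250 m

0.01250 m


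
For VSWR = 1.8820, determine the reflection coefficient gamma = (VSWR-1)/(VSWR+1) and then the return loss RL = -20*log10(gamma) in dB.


gamma = (1.8820 - 1) / (1.8820 + 1) = 0.3060375
RL = -20 * log10(0.3060375) = 10.28 dB

10.28 dB


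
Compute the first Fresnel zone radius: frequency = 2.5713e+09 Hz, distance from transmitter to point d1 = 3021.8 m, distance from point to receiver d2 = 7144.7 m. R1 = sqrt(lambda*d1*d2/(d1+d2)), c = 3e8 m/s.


lambda = c / f = 3.0000e+08 / 2.5713e+09 = 0.1166725 m
R1 = sqrt(0.1166725 * 3021.8 * 7144.7 / (3021.8 + 7144.7)) = 15.74 m

15.74 m


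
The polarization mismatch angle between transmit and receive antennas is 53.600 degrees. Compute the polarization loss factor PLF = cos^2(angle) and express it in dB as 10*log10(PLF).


PLF_linear = cos^2(53.600 deg) = 0.3521460
PLF_dB = 10 * log10(0.3521460) = -4.533 dB

-4.533 dB


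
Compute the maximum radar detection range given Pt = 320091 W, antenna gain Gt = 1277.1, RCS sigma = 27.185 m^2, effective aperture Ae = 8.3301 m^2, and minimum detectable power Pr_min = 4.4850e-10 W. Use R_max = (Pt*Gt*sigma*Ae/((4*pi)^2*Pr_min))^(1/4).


R^4 = 320091*1277.1*27.185*8.3301 / ((4*pi)^2 * 4.4850e-10) = 1.307061e+18
R_max = 1.307061e+18^0.25 = 33812 m

33812 m


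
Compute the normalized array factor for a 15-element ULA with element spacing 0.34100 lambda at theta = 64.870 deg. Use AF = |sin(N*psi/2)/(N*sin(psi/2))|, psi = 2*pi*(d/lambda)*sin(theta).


psi = 2*pi*0.34100*sin(64.870 deg) = 1.939765 rad
AF = |sin(15*1.939765/2) / (15*sin(1.939765/2))| = 0.07409

0.07409


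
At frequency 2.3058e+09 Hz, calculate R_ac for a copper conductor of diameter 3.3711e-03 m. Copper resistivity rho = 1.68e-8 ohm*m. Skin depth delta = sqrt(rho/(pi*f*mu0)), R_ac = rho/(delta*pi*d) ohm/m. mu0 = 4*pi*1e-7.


delta = sqrt(1.68e-8 / (pi * 2.3058e+09 * 4*pi*1e-7)) = 1.358513e-06 m
R_ac = 1.68e-8 / (1.358513e-06 * pi * 3.3711e-03) = 1.168 ohm/m

1.168 ohm/m


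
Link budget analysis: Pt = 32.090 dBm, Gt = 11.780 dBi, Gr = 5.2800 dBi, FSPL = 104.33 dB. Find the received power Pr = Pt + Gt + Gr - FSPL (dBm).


Pr = 32.090 + 11.780 + 5.2800 - 104.33 = -55.18 dBm

-55.18 dBm


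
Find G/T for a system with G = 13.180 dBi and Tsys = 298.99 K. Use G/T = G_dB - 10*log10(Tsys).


G/T = 13.180 - 10*log10(298.99) = 13.180 - 24.75657 = -11.58 dB/K

-11.58 dB/K


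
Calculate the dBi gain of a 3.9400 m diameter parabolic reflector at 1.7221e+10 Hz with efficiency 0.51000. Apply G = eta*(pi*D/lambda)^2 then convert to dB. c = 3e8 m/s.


lambda = c / f = 3.0000e+08 / 1.7221e+10 = 0.01742059 m
G_linear = 0.51000 * (pi * 3.9400 / 0.01742059)^2 = 257475.9
G_dBi = 10 * log10(257475.9) = 54.11 dBi

54.11 dBi


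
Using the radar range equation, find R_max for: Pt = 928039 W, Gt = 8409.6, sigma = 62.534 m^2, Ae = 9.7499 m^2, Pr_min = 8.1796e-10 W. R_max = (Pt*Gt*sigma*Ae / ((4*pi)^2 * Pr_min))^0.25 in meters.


R^4 = 928039*8409.6*62.534*9.7499 / ((4*pi)^2 * 8.1796e-10) = 3.683886e+19
R_max = 3.683886e+19^0.25 = 77907 m

77907 m


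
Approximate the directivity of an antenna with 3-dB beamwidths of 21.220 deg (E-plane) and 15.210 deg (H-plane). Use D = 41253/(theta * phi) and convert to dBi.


D_linear = 41253 / (21.220 * 15.210) = 127.8147
D_dBi = 10 * log10(127.8147) = 21.07 dBi

21.07 dBi


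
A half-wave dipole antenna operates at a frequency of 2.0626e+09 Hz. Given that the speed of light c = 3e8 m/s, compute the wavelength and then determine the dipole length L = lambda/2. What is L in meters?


lambda = c / f = 3.0000e+08 / 2.0626e+09 = 0.1454475 m
L = lambda / 2 = 0.1454475 / 2 = 0.07272 m

0.07272 m


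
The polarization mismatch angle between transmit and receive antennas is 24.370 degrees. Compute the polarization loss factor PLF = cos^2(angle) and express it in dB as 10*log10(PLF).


PLF_linear = cos^2(24.370 deg) = 0.8297385
PLF_dB = 10 * log10(0.8297385) = -0.8106 dB

-0.8106 dB


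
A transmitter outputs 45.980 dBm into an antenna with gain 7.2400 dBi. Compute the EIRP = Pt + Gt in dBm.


EIRP = Pt + Gt = 45.980 + 7.2400 = 53.22 dBm

53.22 dBm


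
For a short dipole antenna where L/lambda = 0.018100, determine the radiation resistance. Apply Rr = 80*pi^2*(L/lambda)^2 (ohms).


Rr = 80 * pi^2 * (0.018100)^2 = 80 * 9.869604 * 3.276100e-04 = 0.2587 ohm

0.2587 ohm


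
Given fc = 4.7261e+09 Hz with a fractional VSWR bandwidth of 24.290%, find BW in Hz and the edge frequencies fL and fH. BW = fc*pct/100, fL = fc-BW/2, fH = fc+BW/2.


BW = 4.7261e+09 * 24.290/100 = 1.147970e+09 Hz
fL = 4.7261e+09 - 1.147970e+09/2 = 4.152e+09 Hz
fH = 4.7261e+09 + 1.147970e+09/2 = 5.300e+09 Hz

BW=1.148e+09 Hz, fL=4.152e+09 Hz, fH=5.300e+09 Hz


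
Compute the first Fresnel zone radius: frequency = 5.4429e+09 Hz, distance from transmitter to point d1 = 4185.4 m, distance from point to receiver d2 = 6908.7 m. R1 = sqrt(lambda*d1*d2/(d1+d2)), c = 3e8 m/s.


lambda = c / f = 3.0000e+08 / 5.4429e+09 = 0.05511768 m
R1 = sqrt(0.05511768 * 4185.4 * 6908.7 / (4185.4 + 6908.7)) = 11.99 m

11.99 m


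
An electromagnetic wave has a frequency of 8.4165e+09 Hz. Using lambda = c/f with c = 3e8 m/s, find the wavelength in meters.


lambda = c / f = 3.0000e+08 / 8.4165e+09 = 0.03564 m

0.03564 m


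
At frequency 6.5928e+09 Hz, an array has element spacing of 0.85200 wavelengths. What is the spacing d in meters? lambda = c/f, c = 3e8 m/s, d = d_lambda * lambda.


lambda = c / f = 3.0000e+08 / 6.5928e+09 = 0.04550419 m
d = 0.85200 * 0.04550419 = 0.03877 m

0.03877 m


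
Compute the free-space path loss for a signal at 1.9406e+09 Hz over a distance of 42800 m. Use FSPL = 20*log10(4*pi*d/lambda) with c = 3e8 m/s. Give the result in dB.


lambda = c / f = 3.0000e+08 / 1.9406e+09 = 0.1545914 m
FSPL = 20 * log10(4*pi*42800/0.1545914) = 130.8 dB

130.8 dB


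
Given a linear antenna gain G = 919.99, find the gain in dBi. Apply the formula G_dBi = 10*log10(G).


G_dBi = 10 * log10(919.99) = 29.64 dBi

29.64 dBi


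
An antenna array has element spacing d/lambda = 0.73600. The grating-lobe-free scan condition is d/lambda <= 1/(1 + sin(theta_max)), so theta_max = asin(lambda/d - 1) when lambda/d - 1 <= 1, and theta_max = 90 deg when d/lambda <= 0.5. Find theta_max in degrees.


lambda/d - 1 = 1/0.73600 - 1 = 0.3586957
theta_max = asin(0.3586957) = 21.02 deg

21.02 deg


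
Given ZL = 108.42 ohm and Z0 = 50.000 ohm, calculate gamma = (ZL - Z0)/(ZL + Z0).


gamma = (108.42 - 50.000) / (108.42 + 50.000) = 0.3688

0.3688


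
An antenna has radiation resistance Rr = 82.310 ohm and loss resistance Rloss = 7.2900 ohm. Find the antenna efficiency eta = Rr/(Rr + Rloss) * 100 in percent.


eta = 82.310 / (82.310 + 7.2900) * 100 = 91.86%

91.86%


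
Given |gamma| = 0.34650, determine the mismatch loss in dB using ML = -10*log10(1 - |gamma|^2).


ML = -10 * log10(1 - 0.34650^2) = -10 * log10(0.87993775) = 0.5555 dB

0.5555 dB


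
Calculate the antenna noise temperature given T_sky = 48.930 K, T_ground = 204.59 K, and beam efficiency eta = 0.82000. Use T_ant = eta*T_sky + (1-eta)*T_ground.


T_ant = 0.82000 * 48.930 + (1 - 0.82000) * 204.59 = 76.95 K

76.95 K


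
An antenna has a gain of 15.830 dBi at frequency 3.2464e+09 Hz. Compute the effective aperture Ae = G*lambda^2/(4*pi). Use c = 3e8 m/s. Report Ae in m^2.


lambda = c / f = 3.0000e+08 / 3.2464e+09 = 0.09241005 m
G_linear = 10^(15.830/10) = 38.28247
Ae = G_linear * lambda^2 / (4*pi) = 38.28247 * 0.09241005^2 / (4*pi) = 0.02602 m^2

0.02602 m^2


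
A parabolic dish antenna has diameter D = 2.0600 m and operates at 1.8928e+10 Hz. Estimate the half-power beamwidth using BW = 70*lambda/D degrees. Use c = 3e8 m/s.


lambda = c / f = 3.0000e+08 / 1.8928e+10 = 0.01584954 m
BW = 70 * 0.01584954 / 2.0600 = 0.5386 deg

0.5386 deg


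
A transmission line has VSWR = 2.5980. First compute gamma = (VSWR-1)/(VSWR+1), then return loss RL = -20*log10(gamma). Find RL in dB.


gamma = (2.5980 - 1) / (2.5980 + 1) = 0.4441356
RL = -20 * log10(0.4441356) = 7.050 dB

7.050 dB


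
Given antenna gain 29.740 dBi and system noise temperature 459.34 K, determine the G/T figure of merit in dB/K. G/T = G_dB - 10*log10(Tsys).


G/T = 29.740 - 10*log10(459.34) = 29.740 - 26.62134 = 3.119 dB/K

3.119 dB/K


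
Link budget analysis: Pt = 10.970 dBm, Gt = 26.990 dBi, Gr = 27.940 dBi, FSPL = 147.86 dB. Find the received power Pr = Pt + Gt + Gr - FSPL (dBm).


Pr = 10.970 + 26.990 + 27.940 - 147.86 = -81.96 dBm

-81.96 dBm


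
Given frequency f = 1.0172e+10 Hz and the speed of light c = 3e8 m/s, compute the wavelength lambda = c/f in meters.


lambda = c / f = 3.0000e+08 / 1.0172e+10 = 0.02949 m

0.02949 m


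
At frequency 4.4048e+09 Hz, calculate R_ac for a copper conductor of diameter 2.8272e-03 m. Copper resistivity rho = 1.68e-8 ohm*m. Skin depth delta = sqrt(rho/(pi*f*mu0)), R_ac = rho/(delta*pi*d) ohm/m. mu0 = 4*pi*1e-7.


delta = sqrt(1.68e-8 / (pi * 4.4048e+09 * 4*pi*1e-7)) = 9.829053e-07 m
R_ac = 1.68e-8 / (9.829053e-07 * pi * 2.8272e-03) = 1.924 ohm/m

1.924 ohm/m


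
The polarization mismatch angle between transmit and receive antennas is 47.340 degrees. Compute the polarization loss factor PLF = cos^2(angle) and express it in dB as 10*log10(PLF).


PLF_linear = cos^2(47.340 deg) = 0.4592047
PLF_dB = 10 * log10(0.4592047) = -3.380 dB

-3.380 dB


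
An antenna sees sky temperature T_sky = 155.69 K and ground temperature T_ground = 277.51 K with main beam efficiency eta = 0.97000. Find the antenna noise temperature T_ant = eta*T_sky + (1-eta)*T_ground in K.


T_ant = 0.97000 * 155.69 + (1 - 0.97000) * 277.51 = 159.3 K

159.3 K


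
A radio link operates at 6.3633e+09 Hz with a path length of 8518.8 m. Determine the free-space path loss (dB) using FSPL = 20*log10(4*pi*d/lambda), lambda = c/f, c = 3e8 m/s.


lambda = c / f = 3.0000e+08 / 6.3633e+09 = 0.04714535 m
FSPL = 20 * log10(4*pi*8518.8/0.04714535) = 127.1 dB

127.1 dB


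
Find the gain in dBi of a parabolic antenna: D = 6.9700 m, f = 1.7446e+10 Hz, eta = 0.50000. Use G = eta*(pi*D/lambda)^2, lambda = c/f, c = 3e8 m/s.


lambda = c / f = 3.0000e+08 / 1.7446e+10 = 0.01719592 m
G_linear = 0.50000 * (pi * 6.9700 / 0.01719592)^2 = 810745.4
G_dBi = 10 * log10(810745.4) = 59.09 dBi

59.09 dBi


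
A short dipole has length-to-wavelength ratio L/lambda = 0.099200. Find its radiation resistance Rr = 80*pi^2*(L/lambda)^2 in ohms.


Rr = 80 * pi^2 * (0.099200)^2 = 80 * 9.869604 * 9.840640e-03 = 7.770 ohm

7.770 ohm


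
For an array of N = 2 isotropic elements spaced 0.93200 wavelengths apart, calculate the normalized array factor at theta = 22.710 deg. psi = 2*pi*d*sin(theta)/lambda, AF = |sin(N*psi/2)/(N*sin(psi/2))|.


psi = 2*pi*0.93200*sin(22.710 deg) = 2.260781 rad
AF = |sin(2*2.260781/2) / (2*sin(2.260781/2))| = 0.4263

0.4263


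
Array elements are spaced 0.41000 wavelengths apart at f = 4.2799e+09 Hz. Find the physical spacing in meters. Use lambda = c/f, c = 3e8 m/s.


lambda = c / f = 3.0000e+08 / 4.2799e+09 = 0.07009510 m
d = 0.41000 * 0.07009510 = 0.02874 m

0.02874 m


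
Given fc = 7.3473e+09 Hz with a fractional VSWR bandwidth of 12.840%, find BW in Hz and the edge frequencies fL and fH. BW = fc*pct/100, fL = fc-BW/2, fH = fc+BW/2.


BW = 7.3473e+09 * 12.840/100 = 9.433933e+08 Hz
fL = 7.3473e+09 - 9.433933e+08/2 = 6.876e+09 Hz
fH = 7.3473e+09 + 9.433933e+08/2 = 7.819e+09 Hz

BW=9.434e+08 Hz, fL=6.876e+09 Hz, fH=7.819e+09 Hz


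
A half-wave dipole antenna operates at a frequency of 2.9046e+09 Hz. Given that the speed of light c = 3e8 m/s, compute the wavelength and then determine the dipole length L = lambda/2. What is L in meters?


lambda = c / f = 3.0000e+08 / 2.9046e+09 = 0.1032844 m
L = lambda / 2 = 0.1032844 / 2 = 0.05164 m

0.05164 m


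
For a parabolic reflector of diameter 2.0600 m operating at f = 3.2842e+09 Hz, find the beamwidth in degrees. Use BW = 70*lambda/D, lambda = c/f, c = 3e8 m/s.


lambda = c / f = 3.0000e+08 / 3.2842e+09 = 0.09134645 m
BW = 70 * 0.09134645 / 2.0600 = 3.104 deg

3.104 deg


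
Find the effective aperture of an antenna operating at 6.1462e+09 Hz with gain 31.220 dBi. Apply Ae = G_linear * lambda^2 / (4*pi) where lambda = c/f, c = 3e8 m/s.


lambda = c / f = 3.0000e+08 / 6.1462e+09 = 0.04881065 m
G_linear = 10^(31.220/10) = 1324.342
Ae = G_linear * lambda^2 / (4*pi) = 1324.342 * 0.04881065^2 / (4*pi) = 0.2511 m^2

0.2511 m^2


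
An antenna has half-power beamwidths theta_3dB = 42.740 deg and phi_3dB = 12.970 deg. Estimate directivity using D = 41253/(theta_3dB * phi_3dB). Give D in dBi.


D_linear = 41253 / (42.740 * 12.970) = 74.41852
D_dBi = 10 * log10(74.41852) = 18.72 dBi

18.72 dBi


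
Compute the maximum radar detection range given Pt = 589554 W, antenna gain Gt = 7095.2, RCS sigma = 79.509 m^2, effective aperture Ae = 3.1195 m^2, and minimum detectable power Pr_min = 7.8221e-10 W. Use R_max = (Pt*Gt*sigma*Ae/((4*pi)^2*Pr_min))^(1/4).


R^4 = 589554*7095.2*79.509*3.1195 / ((4*pi)^2 * 7.8221e-10) = 8.399364e+18
R_max = 8.399364e+18^0.25 = 53835 m

53835 m


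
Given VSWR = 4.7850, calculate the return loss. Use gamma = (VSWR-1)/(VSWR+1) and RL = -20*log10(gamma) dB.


gamma = (4.7850 - 1) / (4.7850 + 1) = 0.6542783
RL = -20 * log10(0.6542783) = 3.685 dB

3.685 dB


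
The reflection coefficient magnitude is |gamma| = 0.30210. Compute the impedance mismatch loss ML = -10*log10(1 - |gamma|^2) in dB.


ML = -10 * log10(1 - 0.30210^2) = -10 * log10(0.90873559) = 0.4156 dB

0.4156 dB


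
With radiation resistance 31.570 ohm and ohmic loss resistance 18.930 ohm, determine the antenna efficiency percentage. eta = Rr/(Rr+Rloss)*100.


eta = 31.570 / (31.570 + 18.930) * 100 = 62.51%

62.51%


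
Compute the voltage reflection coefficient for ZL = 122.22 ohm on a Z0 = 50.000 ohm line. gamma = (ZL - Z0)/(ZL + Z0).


gamma = (122.22 - 50.000) / (122.22 + 50.000) = 0.4193

0.4193


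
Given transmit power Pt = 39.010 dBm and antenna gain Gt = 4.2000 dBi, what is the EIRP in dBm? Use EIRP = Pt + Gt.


EIRP = Pt + Gt = 39.010 + 4.2000 = 43.21 dBm

43.21 dBm


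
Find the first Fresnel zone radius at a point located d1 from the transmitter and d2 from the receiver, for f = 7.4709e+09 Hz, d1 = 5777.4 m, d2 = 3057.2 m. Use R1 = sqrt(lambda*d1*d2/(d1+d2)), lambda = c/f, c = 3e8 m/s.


lambda = c / f = 3.0000e+08 / 7.4709e+09 = 0.04015580 m
R1 = sqrt(0.04015580 * 5777.4 * 3057.2 / (5777.4 + 3057.2)) = 8.960 m

8.960 m


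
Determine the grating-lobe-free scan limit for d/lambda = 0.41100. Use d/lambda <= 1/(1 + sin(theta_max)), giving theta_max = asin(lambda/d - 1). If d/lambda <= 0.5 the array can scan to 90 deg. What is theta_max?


lambda/d - 1 = 1/0.41100 - 1 = 1.433090 >= 1
d/lambda <= 0.5, so the array can scan to endfire without grating lobes: theta_max = 90 deg

90 deg


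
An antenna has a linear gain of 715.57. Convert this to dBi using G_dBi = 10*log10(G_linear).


G_dBi = 10 * log10(715.57) = 28.55 dBi

28.55 dBi


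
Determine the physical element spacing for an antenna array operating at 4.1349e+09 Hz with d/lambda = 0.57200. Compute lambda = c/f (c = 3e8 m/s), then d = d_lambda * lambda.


lambda = c / f = 3.0000e+08 / 4.1349e+09 = 0.07255315 m
d = 0.57200 * 0.07255315 = 0.04150 m

0.04150 m


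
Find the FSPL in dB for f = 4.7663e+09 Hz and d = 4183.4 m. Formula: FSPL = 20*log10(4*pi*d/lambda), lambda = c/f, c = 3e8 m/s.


lambda = c / f = 3.0000e+08 / 4.7663e+09 = 0.06294190 m
FSPL = 20 * log10(4*pi*4183.4/0.06294190) = 118.4 dB

118.4 dB


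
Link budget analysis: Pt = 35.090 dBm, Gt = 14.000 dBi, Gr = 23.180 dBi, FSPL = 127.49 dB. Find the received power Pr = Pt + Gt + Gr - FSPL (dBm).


Pr = 35.090 + 14.000 + 23.180 - 127.49 = -55.22 dBm

-55.22 dBm


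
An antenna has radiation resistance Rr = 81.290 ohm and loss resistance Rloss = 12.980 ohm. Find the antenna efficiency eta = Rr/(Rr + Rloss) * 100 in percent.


eta = 81.290 / (81.290 + 12.980) * 100 = 86.23%

86.23%


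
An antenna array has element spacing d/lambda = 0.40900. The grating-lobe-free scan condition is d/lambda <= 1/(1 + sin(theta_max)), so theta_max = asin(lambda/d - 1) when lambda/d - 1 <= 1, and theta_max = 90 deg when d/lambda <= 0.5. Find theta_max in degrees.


lambda/d - 1 = 1/0.40900 - 1 = 1.444988 >= 1
d/lambda <= 0.5, so the array can scan to endfire without grating lobes: theta_max = 90 deg

90 deg


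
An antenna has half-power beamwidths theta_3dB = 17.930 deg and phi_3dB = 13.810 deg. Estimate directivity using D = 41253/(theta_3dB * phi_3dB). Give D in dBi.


D_linear = 41253 / (17.930 * 13.810) = 166.6025
D_dBi = 10 * log10(166.6025) = 22.22 dBi

22.22 dBi


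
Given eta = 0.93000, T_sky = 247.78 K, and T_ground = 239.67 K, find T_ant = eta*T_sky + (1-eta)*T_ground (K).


T_ant = 0.93000 * 247.78 + (1 - 0.93000) * 239.67 = 247.2 K

247.2 K


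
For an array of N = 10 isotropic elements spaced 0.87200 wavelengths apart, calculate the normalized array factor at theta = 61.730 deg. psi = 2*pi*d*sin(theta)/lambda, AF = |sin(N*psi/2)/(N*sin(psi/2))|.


psi = 2*pi*0.87200*sin(61.730 deg) = 4.825440 rad
AF = |sin(10*4.825440/2) / (10*sin(4.825440/2))| = 0.1268

0.1268


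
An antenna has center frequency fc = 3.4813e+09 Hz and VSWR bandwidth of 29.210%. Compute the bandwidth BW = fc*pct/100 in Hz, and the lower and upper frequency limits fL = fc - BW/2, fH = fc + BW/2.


BW = 3.4813e+09 * 29.210/100 = 1.016888e+09 Hz
fL = 3.4813e+09 - 1.016888e+09/2 = 2.973e+09 Hz
fH = 3.4813e+09 + 1.016888e+09/2 = 3.990e+09 Hz

BW=1.017e+09 Hz, fL=2.973e+09 Hz, fH=3.990e+09 Hz


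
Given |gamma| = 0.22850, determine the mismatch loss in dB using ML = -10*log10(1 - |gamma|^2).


ML = -10 * log10(1 - 0.22850^2) = -10 * log10(0.94778775) = 0.2329 dB

0.2329 dB


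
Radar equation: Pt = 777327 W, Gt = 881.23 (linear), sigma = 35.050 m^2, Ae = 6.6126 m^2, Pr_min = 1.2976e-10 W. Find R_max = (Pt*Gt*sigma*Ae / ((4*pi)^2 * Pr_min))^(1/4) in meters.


R^4 = 777327*881.23*35.050*6.6126 / ((4*pi)^2 * 1.2976e-10) = 7.748056e+18
R_max = 7.748056e+18^0.25 = 52759 m

52759 m


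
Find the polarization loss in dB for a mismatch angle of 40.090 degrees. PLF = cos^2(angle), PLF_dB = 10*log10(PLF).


PLF_linear = cos^2(40.090 deg) = 0.5852767
PLF_dB = 10 * log10(0.5852767) = -2.326 dB

-2.326 dB


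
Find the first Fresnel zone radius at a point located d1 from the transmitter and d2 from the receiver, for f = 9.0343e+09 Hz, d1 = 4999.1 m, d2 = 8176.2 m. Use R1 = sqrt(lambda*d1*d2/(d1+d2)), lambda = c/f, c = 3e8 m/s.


lambda = c / f = 3.0000e+08 / 9.0343e+09 = 0.03320678 m
R1 = sqrt(0.03320678 * 4999.1 * 8176.2 / (4999.1 + 8176.2)) = 10.15 m

10.15 m


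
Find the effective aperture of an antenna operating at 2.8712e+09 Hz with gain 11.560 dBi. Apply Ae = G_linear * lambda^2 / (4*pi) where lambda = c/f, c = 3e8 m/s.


lambda = c / f = 3.0000e+08 / 2.8712e+09 = 0.1044859 m
G_linear = 10^(11.560/10) = 14.32188
Ae = G_linear * lambda^2 / (4*pi) = 14.32188 * 0.1044859^2 / (4*pi) = 0.01244 m^2

0.01244 m^2


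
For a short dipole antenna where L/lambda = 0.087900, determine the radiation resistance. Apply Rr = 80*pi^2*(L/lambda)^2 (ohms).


Rr = 80 * pi^2 * (0.087900)^2 = 80 * 9.869604 * 7.726410e-03 = 6.101 ohm

6.101 ohm


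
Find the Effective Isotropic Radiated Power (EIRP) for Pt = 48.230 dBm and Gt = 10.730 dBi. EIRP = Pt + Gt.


EIRP = Pt + Gt = 48.230 + 10.730 = 58.96 dBm

58.96 dBm


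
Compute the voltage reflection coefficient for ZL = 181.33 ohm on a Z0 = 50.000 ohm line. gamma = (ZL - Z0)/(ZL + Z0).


gamma = (181.33 - 50.000) / (181.33 + 50.000) = 0.5677

0.5677


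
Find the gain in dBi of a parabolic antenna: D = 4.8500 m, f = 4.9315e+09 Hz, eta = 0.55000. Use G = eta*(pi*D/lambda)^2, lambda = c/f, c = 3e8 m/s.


lambda = c / f = 3.0000e+08 / 4.9315e+09 = 0.06083342 m
G_linear = 0.55000 * (pi * 4.8500 / 0.06083342)^2 = 34503.36
G_dBi = 10 * log10(34503.36) = 45.38 dBi

45.38 dBi


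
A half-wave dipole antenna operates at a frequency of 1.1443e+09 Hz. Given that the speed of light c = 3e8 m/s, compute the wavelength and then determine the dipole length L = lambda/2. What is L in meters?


lambda = c / f = 3.0000e+08 / 1.1443e+09 = 0.2621690 m
L = lambda / 2 = 0.2621690 / 2 = 0.1311 m

0.1311 m


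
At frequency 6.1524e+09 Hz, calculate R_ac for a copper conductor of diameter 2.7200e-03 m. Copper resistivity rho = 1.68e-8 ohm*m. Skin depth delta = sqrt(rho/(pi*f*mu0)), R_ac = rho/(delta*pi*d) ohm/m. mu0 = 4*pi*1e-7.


delta = sqrt(1.68e-8 / (pi * 6.1524e+09 * 4*pi*1e-7)) = 8.316728e-07 m
R_ac = 1.68e-8 / (8.316728e-07 * pi * 2.7200e-03) = 2.364 ohm/m

2.364 ohm/m


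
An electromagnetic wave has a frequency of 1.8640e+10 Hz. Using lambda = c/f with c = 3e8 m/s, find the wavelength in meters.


lambda = c / f = 3.0000e+08 / 1.8640e+10 = 0.01609 m

0.01609 m


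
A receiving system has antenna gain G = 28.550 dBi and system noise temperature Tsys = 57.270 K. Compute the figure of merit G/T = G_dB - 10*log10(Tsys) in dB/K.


G/T = 28.550 - 10*log10(57.270) = 28.550 - 17.57927 = 10.97 dB/K

10.97 dB/K


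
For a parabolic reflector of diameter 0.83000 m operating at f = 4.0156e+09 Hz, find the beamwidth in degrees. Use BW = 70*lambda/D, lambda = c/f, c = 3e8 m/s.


lambda = c / f = 3.0000e+08 / 4.0156e+09 = 0.07470864 m
BW = 70 * 0.07470864 / 0.83000 = 6.301 deg

6.301 deg


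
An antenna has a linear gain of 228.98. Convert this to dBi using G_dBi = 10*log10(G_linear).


G_dBi = 10 * log10(228.98) = 23.60 dBi

23.60 dBi


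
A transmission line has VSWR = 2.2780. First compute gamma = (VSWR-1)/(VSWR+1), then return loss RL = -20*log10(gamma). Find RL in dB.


gamma = (2.2780 - 1) / (2.2780 + 1) = 0.3898719
RL = -20 * log10(0.3898719) = 8.182 dB

8.182 dB


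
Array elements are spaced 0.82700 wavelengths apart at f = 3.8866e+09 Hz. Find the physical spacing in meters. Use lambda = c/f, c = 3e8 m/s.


lambda = c / f = 3.0000e+08 / 3.8866e+09 = 0.07718829 m
d = 0.82700 * 0.07718829 = 0.06383 m

0.06383 m


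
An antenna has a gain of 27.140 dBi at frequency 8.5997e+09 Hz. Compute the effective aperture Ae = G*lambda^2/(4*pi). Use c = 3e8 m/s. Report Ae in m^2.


lambda = c / f = 3.0000e+08 / 8.5997e+09 = 0.03488494 m
G_linear = 10^(27.140/10) = 517.6068
Ae = G_linear * lambda^2 / (4*pi) = 517.6068 * 0.03488494^2 / (4*pi) = 0.05013 m^2

0.05013 m^2


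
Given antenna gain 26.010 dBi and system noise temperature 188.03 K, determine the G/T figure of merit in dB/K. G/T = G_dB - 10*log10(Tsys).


G/T = 26.010 - 10*log10(188.03) = 26.010 - 22.74227 = 3.268 dB/K

3.268 dB/K


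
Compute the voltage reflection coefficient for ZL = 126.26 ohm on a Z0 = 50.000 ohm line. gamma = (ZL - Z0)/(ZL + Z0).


gamma = (126.26 - 50.000) / (126.26 + 50.000) = 0.4327

0.4327


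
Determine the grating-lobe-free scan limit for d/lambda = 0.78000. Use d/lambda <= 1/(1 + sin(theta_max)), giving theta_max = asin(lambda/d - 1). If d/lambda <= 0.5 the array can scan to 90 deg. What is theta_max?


lambda/d - 1 = 1/0.78000 - 1 = 0.2820513
theta_max = asin(0.2820513) = 16.38 deg

16.38 deg


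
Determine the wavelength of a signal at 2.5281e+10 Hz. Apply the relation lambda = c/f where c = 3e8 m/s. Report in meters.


lambda = c / f = 3.0000e+08 / 2.5281e+10 = 0.01187 m

0.01187 m


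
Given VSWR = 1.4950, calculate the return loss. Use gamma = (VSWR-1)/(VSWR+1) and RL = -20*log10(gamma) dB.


gamma = (1.4950 - 1) / (1.4950 + 1) = 0.1983968
RL = -20 * log10(0.1983968) = 14.05 dB

14.05 dB


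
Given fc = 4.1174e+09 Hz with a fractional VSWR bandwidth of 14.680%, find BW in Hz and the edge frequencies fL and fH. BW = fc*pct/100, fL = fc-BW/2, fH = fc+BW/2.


BW = 4.1174e+09 * 14.680/100 = 6.044343e+08 Hz
fL = 4.1174e+09 - 6.044343e+08/2 = 3.815e+09 Hz
fH = 4.1174e+09 + 6.044343e+08/2 = 4.420e+09 Hz

BW=6.044e+08 Hz, fL=3.815e+09 Hz, fH=4.420e+09 Hz


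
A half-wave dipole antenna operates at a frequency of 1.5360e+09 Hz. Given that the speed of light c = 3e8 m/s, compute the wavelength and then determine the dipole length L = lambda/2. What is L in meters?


lambda = c / f = 3.0000e+08 / 1.5360e+09 = 0.1953125 m
L = lambda / 2 = 0.1953125 / 2 = 0.09766 m

0.09766 m


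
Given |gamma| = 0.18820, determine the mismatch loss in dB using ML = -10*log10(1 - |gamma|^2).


ML = -10 * log10(1 - 0.18820^2) = -10 * log10(0.96458076) = 0.1566 dB

0.1566 dB


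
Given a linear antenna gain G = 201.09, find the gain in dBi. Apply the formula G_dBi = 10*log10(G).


G_dBi = 10 * log10(201.09) = 23.03 dBi

23.03 dBi


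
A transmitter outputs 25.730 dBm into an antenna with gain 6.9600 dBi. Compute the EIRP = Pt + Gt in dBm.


EIRP = Pt + Gt = 25.730 + 6.9600 = 32.69 dBm

32.69 dBm


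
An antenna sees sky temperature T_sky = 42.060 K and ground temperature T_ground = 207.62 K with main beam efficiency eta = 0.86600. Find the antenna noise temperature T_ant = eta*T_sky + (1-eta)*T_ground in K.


T_ant = 0.86600 * 42.060 + (1 - 0.86600) * 207.62 = 64.25 K

64.25 K


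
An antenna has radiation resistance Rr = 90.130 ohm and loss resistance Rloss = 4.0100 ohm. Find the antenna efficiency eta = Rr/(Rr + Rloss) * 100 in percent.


eta = 90.130 / (90.130 + 4.0100) * 100 = 95.74%

95.74%


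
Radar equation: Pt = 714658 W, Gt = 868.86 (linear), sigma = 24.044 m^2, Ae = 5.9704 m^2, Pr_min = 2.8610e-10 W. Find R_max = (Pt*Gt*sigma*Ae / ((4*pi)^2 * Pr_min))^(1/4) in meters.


R^4 = 714658*868.86*24.044*5.9704 / ((4*pi)^2 * 2.8610e-10) = 1.972971e+18
R_max = 1.972971e+18^0.25 = 37478 m

37478 m


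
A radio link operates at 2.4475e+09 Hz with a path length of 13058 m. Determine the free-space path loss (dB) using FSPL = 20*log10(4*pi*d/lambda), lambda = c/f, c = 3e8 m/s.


lambda = c / f = 3.0000e+08 / 2.4475e+09 = 0.1225741 m
FSPL = 20 * log10(4*pi*13058/0.1225741) = 122.5 dB

122.5 dB


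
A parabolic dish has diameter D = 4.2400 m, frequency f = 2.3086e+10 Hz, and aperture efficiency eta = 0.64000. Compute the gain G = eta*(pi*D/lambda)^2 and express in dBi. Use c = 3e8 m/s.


lambda = c / f = 3.0000e+08 / 2.3086e+10 = 0.01299489 m
G_linear = 0.64000 * (pi * 4.2400 / 0.01299489)^2 = 672459.6
G_dBi = 10 * log10(672459.6) = 58.28 dBi

58.28 dBi


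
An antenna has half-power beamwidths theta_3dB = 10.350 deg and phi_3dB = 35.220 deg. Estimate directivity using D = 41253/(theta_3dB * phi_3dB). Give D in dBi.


D_linear = 41253 / (10.350 * 35.220) = 113.1686
D_dBi = 10 * log10(113.1686) = 20.54 dBi

20.54 dBi


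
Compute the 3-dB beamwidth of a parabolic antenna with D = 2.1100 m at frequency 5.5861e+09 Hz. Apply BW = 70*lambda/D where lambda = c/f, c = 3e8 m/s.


lambda = c / f = 3.0000e+08 / 5.5861e+09 = 0.05370473 m
BW = 70 * 0.05370473 / 2.1100 = 1.782 deg

1.782 deg


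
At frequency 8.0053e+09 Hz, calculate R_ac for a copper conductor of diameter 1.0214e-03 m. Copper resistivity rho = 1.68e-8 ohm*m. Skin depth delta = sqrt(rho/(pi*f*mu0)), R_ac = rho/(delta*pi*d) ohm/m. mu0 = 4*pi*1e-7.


delta = sqrt(1.68e-8 / (pi * 8.0053e+09 * 4*pi*1e-7)) = 7.290981e-07 m
R_ac = 1.68e-8 / (7.290981e-07 * pi * 1.0214e-03) = 7.181 ohm/m

7.181 ohm/m


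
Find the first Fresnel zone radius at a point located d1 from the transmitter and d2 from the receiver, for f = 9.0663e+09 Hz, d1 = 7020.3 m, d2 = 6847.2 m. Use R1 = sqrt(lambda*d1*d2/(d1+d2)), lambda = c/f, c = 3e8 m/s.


lambda = c / f = 3.0000e+08 / 9.0663e+09 = 0.03308957 m
R1 = sqrt(0.03308957 * 7020.3 * 6847.2 / (7020.3 + 6847.2)) = 10.71 m

10.71 m


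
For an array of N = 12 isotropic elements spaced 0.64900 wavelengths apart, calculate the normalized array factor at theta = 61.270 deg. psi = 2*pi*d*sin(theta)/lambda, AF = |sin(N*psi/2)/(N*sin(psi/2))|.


psi = 2*pi*0.64900*sin(61.270 deg) = 3.575790 rad
AF = |sin(12*3.575790/2) / (12*sin(3.575790/2))| = 0.04361

0.04361


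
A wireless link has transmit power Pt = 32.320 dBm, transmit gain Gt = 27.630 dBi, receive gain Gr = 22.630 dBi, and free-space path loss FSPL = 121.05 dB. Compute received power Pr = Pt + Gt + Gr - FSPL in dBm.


Pr = 32.320 + 27.630 + 22.630 - 121.05 = -38.47 dBm

-38.47 dBm


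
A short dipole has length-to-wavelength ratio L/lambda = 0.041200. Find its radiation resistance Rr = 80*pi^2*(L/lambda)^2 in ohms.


Rr = 80 * pi^2 * (0.041200)^2 = 80 * 9.869604 * 1.697440e-03 = 1.340 ohm

1.340 ohm


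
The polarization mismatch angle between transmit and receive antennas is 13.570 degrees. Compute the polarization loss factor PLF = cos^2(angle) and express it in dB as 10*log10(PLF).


PLF_linear = cos^2(13.570 deg) = 0.9449473
PLF_dB = 10 * log10(0.9449473) = -0.2459 dB

-0.2459 dB


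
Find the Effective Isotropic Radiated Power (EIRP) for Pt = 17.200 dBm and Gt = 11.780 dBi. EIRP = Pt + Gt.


EIRP = Pt + Gt = 17.200 + 11.780 = 28.98 dBm

28.98 dBm


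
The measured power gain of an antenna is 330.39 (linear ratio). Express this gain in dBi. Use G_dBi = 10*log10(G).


G_dBi = 10 * log10(330.39) = 25.19 dBi

25.19 dBi


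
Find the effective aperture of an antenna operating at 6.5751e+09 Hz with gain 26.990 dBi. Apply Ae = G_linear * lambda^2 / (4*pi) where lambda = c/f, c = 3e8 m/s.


lambda = c / f = 3.0000e+08 / 6.5751e+09 = 0.04562668 m
G_linear = 10^(26.990/10) = 500.0345
Ae = G_linear * lambda^2 / (4*pi) = 500.0345 * 0.04562668^2 / (4*pi) = 0.08284 m^2

0.08284 m^2


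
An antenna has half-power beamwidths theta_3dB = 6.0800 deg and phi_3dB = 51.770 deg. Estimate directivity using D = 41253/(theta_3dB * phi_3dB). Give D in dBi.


D_linear = 41253 / (6.0800 * 51.770) = 131.0611
D_dBi = 10 * log10(131.0611) = 21.17 dBi

21.17 dBi


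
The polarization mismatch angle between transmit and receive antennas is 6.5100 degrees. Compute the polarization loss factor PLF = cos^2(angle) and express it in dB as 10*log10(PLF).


PLF_linear = cos^2(6.5100 deg) = 0.9871457
PLF_dB = 10 * log10(0.9871457) = -0.05619 dB

-0.05619 dB


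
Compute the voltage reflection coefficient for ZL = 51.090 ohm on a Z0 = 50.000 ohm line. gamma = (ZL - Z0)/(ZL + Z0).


gamma = (51.090 - 50.000) / (51.090 + 50.000) = 0.01078

0.01078


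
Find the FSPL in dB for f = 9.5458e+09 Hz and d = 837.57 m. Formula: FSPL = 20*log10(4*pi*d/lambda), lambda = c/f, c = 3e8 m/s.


lambda = c / f = 3.0000e+08 / 9.5458e+09 = 0.03142743 m
FSPL = 20 * log10(4*pi*837.57/0.03142743) = 110.5 dB

110.5 dB


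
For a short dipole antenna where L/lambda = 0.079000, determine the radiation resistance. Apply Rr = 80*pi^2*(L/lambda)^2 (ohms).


Rr = 80 * pi^2 * (0.079000)^2 = 80 * 9.869604 * 6.241000e-03 = 4.928 ohm

4.928 ohm


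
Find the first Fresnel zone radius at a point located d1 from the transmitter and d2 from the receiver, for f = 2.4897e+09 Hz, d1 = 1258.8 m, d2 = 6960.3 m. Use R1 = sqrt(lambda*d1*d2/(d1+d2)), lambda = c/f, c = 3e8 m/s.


lambda = c / f = 3.0000e+08 / 2.4897e+09 = 0.1204964 m
R1 = sqrt(0.1204964 * 1258.8 * 6960.3 / (1258.8 + 6960.3)) = 11.33 m

11.33 m


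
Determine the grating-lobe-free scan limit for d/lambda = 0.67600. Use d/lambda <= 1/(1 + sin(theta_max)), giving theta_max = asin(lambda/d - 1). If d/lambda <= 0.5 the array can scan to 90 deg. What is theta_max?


lambda/d - 1 = 1/0.67600 - 1 = 0.4792899
theta_max = asin(0.4792899) = 28.64 deg

28.64 deg


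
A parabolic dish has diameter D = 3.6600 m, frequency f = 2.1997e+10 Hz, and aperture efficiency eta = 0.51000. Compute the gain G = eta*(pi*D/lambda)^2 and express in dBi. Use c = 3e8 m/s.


lambda = c / f = 3.0000e+08 / 2.1997e+10 = 0.01363822 m
G_linear = 0.51000 * (pi * 3.6600 / 0.01363822)^2 = 362507.3
G_dBi = 10 * log10(362507.3) = 55.59 dBi

55.59 dBi


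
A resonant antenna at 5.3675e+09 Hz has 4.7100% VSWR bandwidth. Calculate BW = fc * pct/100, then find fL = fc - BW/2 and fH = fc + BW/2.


BW = 5.3675e+09 * 4.7100/100 = 2.528092e+08 Hz
fL = 5.3675e+09 - 2.528092e+08/2 = 5.241e+09 Hz
fH = 5.3675e+09 + 2.528092e+08/2 = 5.494e+09 Hz

BW=2.528e+08 Hz, fL=5.241e+09 Hz, fH=5.494e+09 Hz


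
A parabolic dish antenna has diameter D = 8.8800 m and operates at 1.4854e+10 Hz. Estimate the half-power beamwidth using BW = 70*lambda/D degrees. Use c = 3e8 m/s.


lambda = c / f = 3.0000e+08 / 1.4854e+10 = 0.02019658 m
BW = 70 * 0.02019658 / 8.8800 = 0.1592 deg

0.1592 deg


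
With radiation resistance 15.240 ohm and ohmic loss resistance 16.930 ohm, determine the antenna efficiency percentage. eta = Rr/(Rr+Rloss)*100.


eta = 15.240 / (15.240 + 16.930) * 100 = 47.37%

47.37%


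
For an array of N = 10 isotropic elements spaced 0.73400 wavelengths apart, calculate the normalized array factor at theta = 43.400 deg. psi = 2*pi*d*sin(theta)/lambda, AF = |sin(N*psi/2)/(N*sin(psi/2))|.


psi = 2*pi*0.73400*sin(43.400 deg) = 3.168750 rad
AF = |sin(10*3.168750/2) / (10*sin(3.168750/2))| = 0.01354

0.01354


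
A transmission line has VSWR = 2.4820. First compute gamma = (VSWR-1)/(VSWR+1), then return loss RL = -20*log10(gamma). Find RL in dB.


gamma = (2.4820 - 1) / (2.4820 + 1) = 0.4256175
RL = -20 * log10(0.4256175) = 7.420 dB

7.420 dB


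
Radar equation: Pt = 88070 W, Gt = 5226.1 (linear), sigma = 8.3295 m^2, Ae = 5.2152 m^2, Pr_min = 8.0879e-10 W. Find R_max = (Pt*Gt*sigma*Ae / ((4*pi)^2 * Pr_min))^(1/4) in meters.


R^4 = 88070*5226.1*8.3295*5.2152 / ((4*pi)^2 * 8.0879e-10) = 1.565453e+17
R_max = 1.565453e+17^0.25 = 19891 m

19891 m


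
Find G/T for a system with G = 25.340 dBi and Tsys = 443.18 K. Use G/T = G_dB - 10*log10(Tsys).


G/T = 25.340 - 10*log10(443.18) = 25.340 - 26.46580 = -1.126 dB/K

-1.126 dB/K


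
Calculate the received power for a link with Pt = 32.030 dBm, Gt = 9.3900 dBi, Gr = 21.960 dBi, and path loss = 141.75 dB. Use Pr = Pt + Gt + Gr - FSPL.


Pr = 32.030 + 9.3900 + 21.960 - 141.75 = -78.37 dBm

-78.37 dBm


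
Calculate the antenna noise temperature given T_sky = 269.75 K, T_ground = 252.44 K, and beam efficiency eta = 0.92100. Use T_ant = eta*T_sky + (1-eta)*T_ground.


T_ant = 0.92100 * 269.75 + (1 - 0.92100) * 252.44 = 268.4 K

268.4 K


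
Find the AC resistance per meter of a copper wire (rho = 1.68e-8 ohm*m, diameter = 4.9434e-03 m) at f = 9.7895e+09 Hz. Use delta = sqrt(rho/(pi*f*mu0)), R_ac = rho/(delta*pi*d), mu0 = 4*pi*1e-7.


delta = sqrt(1.68e-8 / (pi * 9.7895e+09 * 4*pi*1e-7)) = 6.593174e-07 m
R_ac = 1.68e-8 / (6.593174e-07 * pi * 4.9434e-03) = 1.641 ohm/m

1.641 ohm/m


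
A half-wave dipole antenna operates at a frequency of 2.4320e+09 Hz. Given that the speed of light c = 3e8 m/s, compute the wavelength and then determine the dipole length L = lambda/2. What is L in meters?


lambda = c / f = 3.0000e+08 / 2.4320e+09 = 0.1233553 m
L = lambda / 2 = 0.1233553 / 2 = 0.06168 m

0.06168 m


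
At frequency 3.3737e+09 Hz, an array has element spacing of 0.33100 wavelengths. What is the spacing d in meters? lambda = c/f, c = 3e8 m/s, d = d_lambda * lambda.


lambda = c / f = 3.0000e+08 / 3.3737e+09 = 0.08892314 m
d = 0.33100 * 0.08892314 = 0.02943 m

0.02943 m


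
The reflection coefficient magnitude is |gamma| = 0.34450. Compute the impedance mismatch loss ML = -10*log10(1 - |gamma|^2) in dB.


ML = -10 * log10(1 - 0.34450^2) = -10 * log10(0.88131975) = 0.5487 dB

0.5487 dB


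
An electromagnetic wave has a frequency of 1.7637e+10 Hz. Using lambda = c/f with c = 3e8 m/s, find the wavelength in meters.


lambda = c / f = 3.0000e+08 / 1.7637e+10 = 0.01701 m

0.01701 m


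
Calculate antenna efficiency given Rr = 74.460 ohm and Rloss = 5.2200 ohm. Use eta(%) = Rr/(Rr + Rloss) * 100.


eta = 74.460 / (74.460 + 5.2200) * 100 = 93.45%

93.45%


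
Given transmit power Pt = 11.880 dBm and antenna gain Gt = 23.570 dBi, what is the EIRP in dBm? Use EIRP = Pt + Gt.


EIRP = Pt + Gt = 11.880 + 23.570 = 35.45 dBm

35.45 dBm


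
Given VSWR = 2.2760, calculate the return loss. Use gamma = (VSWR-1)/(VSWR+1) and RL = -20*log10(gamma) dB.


gamma = (2.2760 - 1) / (2.2760 + 1) = 0.3894994
RL = -20 * log10(0.3894994) = 8.190 dB

8.190 dB


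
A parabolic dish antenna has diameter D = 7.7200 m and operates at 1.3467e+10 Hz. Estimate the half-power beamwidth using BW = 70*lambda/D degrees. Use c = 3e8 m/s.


lambda = c / f = 3.0000e+08 / 1.3467e+10 = 0.02227668 m
BW = 70 * 0.02227668 / 7.7200 = 0.2020 deg

0.2020 deg


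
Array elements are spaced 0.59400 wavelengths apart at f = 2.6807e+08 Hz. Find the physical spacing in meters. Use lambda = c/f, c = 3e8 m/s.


lambda = c / f = 3.0000e+08 / 2.6807e+08 = 1.119111 m
d = 0.59400 * 1.119111 = 0.6648 m

0.6648 m


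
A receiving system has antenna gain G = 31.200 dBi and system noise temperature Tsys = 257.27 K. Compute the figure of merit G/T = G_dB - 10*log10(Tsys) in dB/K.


G/T = 31.200 - 10*log10(257.27) = 31.200 - 24.10389 = 7.096 dB/K

7.096 dB/K


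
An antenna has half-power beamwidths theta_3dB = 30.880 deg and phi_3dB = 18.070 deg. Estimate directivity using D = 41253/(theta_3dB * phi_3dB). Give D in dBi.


D_linear = 41253 / (30.880 * 18.070) = 73.92990
D_dBi = 10 * log10(73.92990) = 18.69 dBi

18.69 dBi


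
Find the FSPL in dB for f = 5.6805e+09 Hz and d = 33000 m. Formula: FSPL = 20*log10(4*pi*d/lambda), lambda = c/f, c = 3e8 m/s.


lambda = c / f = 3.0000e+08 / 5.6805e+09 = 0.05281225 m
FSPL = 20 * log10(4*pi*33000/0.05281225) = 137.9 dB

137.9 dB


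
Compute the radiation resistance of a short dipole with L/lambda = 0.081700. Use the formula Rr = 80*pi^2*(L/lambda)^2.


Rr = 80 * pi^2 * (0.081700)^2 = 80 * 9.869604 * 6.674890e-03 = 5.270 ohm

5.270 ohm


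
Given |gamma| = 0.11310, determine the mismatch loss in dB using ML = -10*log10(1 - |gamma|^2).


ML = -10 * log10(1 - 0.11310^2) = -10 * log10(0.98720839) = 0.05591 dB

0.05591 dB


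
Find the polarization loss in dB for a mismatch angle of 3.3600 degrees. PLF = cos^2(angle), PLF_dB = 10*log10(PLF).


PLF_linear = cos^2(3.3600 deg) = 0.9965649
PLF_dB = 10 * log10(0.9965649) = -0.01494 dB

-0.01494 dB


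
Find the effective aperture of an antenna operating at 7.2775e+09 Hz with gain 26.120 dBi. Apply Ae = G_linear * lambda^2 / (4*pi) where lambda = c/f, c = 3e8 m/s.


lambda = c / f = 3.0000e+08 / 7.2775e+09 = 0.04122295 m
G_linear = 10^(26.120/10) = 409.2607
Ae = G_linear * lambda^2 / (4*pi) = 409.2607 * 0.04122295^2 / (4*pi) = 0.05534 m^2

0.05534 m^2
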